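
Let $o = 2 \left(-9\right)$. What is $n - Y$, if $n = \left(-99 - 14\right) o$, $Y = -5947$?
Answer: $7981$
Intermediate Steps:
$o = -18$
$n = 2034$ ($n = \left(-99 - 14\right) \left(-18\right) = \left(-113\right) \left(-18\right) = 2034$)
$n - Y = 2034 - -5947 = 2034 + 5947 = 7981$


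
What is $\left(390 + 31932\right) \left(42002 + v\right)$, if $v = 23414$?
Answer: $2114375952$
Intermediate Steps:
$\left(390 + 31932\right) \left(42002 + v\right) = \left(390 + 31932\right) \left(42002 + 23414\right) = 32322 \cdot 65416 = 2114375952$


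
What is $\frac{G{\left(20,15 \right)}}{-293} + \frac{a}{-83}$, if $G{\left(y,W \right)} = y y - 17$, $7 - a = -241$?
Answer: $- \frac{104453}{24319} \approx -4.2951$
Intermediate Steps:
$a = 248$ ($a = 7 - -241 = 7 + 241 = 248$)
$G{\left(y,W \right)} = -17 + y^{2}$ ($G{\left(y,W \right)} = y^{2} - 17 = -17 + y^{2}$)
$\frac{G{\left(20,15 \right)}}{-293} + \frac{a}{-83} = \frac{-17 + 20^{2}}{-293} + \frac{248}{-83} = \left(-17 + 400\right) \left(- \frac{1}{293}\right) + 248 \left(- \frac{1}{83}\right) = 383 \left(- \frac{1}{293}\right) - \frac{248}{83} = - \frac{383}{293} - \frac{248}{83} = - \frac{104453}{24319}$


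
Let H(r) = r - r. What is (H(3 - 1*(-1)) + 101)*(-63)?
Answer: -6363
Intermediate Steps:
H(r) = 0
(H(3 - 1*(-1)) + 101)*(-63) = (0 + 101)*(-63) = 101*(-63) = -6363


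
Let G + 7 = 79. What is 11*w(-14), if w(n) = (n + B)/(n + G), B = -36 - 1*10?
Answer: -330/29 ≈ -11.379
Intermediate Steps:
G = 72 (G = -7 + 79 = 72)
B = -46 (B = -36 - 10 = -46)
w(n) = (-46 + n)/(72 + n) (w(n) = (n - 46)/(n + 72) = (-46 + n)/(72 + n))
11*w(-14) = 11*((-46 - 14)/(72 - 14)) = 11*(-60/58) = 11*((1/58)*(-60)) = 11*(-30/29) = -330/29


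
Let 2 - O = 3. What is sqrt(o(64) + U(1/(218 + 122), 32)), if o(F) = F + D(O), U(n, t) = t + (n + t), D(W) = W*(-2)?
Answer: sqrt(3757085)/170 ≈ 11.402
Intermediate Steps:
O = -1 (O = 2 - 1*3 = 2 - 3 = -1)
D(W) = -2*W
U(n, t) = n + 2*t
o(F) = 2 + F (o(F) = F - 2*(-1) = F + 2 = 2 + F)
sqrt(o(64) + U(1/(218 + 122), 32)) = sqrt((2 + 64) + (1/(218 + 122) + 2*32)) = sqrt(66 + (1/340 + 64)) = sqrt(66 + 21761/340) = sqrt(44201/340) = sqrt(3757085)/170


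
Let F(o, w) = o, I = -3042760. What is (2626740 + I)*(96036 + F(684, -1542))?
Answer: -40237454400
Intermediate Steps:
(2626740 + I)*(96036 + F(684, -1542)) = (2626740 - 3042760)*(96036 + 684) = -416020*96720 = -40237454400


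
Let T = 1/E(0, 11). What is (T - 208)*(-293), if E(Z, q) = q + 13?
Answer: 1462363/24 ≈ 60932.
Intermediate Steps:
E(Z, q) = 13 + q
T = 1/24 (T = 1/(13 + 11) = 1/24 ≈ 0.041667)
(T - 208)*(-293) = (1/24 - 208)*(-293) = -4991/24*(-293) = 1462363/24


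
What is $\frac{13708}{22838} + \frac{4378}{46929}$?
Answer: $\frac{371643748}{535882251} \approx 0.69352$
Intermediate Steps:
$\frac{13708}{22838} + \frac{4378}{46929} = 13708 \cdot \frac{1}{22838} + 4378 \cdot \frac{1}{46929} = \frac{6854}{11419} + \frac{4378}{46929} = \frac{371643748}{535882251}$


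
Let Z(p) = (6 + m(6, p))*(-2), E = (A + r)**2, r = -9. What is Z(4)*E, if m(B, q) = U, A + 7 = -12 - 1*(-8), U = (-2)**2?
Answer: -8000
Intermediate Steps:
U = 4
A = -11 (A = -7 + (-12 - 1*(-8)) = -7 + (-12 + 8) = -7 - 4 = -11)
m(B, q) = 4
E = 400 (E = (-11 - 9)**2 = (-20)**2 = 400)
Z(p) = -20 (Z(p) = (6 + 4)*(-2) = 10*(-2) = -20)
Z(4)*E = -20*400 = -8000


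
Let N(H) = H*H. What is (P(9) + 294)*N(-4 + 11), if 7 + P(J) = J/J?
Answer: 14112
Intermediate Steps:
N(H) = H²
P(J) = -6 (P(J) = -7 + J/J = -7 + 1 = -6)
(P(9) + 294)*N(-4 + 11) = (-6 + 294)*(-4 + 11)² = 288*7² = 288*49 = 14112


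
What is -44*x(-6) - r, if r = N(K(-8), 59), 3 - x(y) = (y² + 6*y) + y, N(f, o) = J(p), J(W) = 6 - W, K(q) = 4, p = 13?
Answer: -389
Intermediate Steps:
N(f, o) = -7 (N(f, o) = 6 - 1*13 = 6 - 13 = -7)
x(y) = 3 - y² - 7*y (x(y) = 3 - ((y² + 6*y) + y) = 3 - (y² + 7*y) = 3 + (-y² - 7*y) = 3 - y² - 7*y)
r = -7
-44*x(-6) - r = -44*(3 - 1*(-6)² - 7*(-6)) - 1*(-7) = -44*(3 - 1*36 + 42) + 7 = -44*(3 - 36 + 42) + 7 = -44*9 + 7 = -396 + 7 = -389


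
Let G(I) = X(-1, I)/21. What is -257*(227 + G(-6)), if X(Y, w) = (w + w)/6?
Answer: -1224605/21 ≈ -58315.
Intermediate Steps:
X(Y, w) = w/3 (X(Y, w) = (2*w)*(1/6) = w/3)
G(I) = I/63 (G(I) = (I/3)/21 = (I/3)*(1/21) = I/63)
-257*(227 + G(-6)) = -257*(227 + (1/63)*(-6)) = -257*(227 - 2/21) = -257*4765/21 = -1224605/21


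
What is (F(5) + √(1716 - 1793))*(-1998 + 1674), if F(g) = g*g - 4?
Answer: -6804 - 324*I*√77 ≈ -6804.0 - 2843.1*I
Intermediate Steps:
F(g) = -4 + g² (F(g) = g² - 4 = -4 + g²)
(F(5) + √(1716 - 1793))*(-1998 + 1674) = ((-4 + 5²) + √(1716 - 1793))*(-1998 + 1674) = ((-4 + 25) + √(-77))*(-324) = (21 + I*√77)*(-324) = -6804 - 324*I*√77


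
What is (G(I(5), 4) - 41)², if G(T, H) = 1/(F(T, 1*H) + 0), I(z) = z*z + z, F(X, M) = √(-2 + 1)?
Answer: (41 + I)² ≈ 1680.0 + 82.0*I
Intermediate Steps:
F(X, M) = I (F(X, M) = √(-1) = I)
I(z) = z + z² (I(z) = z² + z = z + z²)
G(T, H) = -I (G(T, H) = 1/(I + 0) = 1/I = -I)
(G(I(5), 4) - 41)² = (-I - 41)² = (-41 - I)²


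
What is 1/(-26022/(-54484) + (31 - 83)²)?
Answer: 27242/73675379 ≈ 0.00036976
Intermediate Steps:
1/(-26022/(-54484) + (31 - 83)²) = 1/(-26022*(-1/54484) + (-52)²) = 1/(13011/27242 + 2704) = 1/(73675379/27242) = 27242/73675379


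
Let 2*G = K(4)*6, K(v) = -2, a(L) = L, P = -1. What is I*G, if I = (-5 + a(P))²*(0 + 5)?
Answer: -1080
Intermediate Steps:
I = 180 (I = (-5 - 1)²*(0 + 5) = (-6)²*5 = 36*5 = 180)
G = -6 (G = (-2*6)/2 = (½)*(-12) = -6)
I*G = 180*(-6) = -1080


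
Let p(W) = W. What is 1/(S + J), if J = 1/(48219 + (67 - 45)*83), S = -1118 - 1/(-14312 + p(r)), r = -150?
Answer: -723750790/809153318713 ≈ -0.00089445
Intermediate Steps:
S = -16168515/14462 (S = -1118 - 1/(-14312 - 150) = -1118 - 1/(-14462) = -1118 - 1*(-1/14462) = -1118 + 1/14462 = -16168515/14462 ≈ -1118.0)
J = 1/50045 (J = 1/(48219 + 22*83) = 1/(48219 + 1826) = 1/50045 ≈ 1.9982e-5)
1/(S + J) = 1/(-16168515/14462 + 1/50045) = 1/(-809153318713/723750790) = -723750790/809153318713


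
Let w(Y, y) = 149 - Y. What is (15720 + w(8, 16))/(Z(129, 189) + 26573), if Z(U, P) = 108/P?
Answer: 37009/62005 ≈ 0.59687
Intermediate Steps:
(15720 + w(8, 16))/(Z(129, 189) + 26573) = (15720 + (149 - 1*8))/(108/189 + 26573) = (15720 + (149 - 8))/(108*(1/189) + 26573) = (15720 + 141)/(4/7 + 26573) = 15861/(186015/7) = 15861*(7/186015) = 37009/62005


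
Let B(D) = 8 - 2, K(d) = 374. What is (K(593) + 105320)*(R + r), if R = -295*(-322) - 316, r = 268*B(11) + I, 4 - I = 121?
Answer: 10164063510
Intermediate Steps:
I = -117 (I = 4 - 1*121 = 4 - 121 = -117)
B(D) = 6
r = 1491 (r = 268*6 - 117 = 1608 - 117 = 1491)
R = 94674 (R = 94990 - 316 = 94674)
(K(593) + 105320)*(R + r) = (374 + 105320)*(94674 + 1491) = 105694*96165 = 10164063510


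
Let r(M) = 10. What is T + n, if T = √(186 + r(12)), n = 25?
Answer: 39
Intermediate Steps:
T = 14 (T = √(186 + 10) = √196 = 14)
T + n = 14 + 25 = 39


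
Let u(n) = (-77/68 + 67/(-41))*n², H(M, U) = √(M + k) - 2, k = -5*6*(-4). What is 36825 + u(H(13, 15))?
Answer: 101611419/2788 + 7713*√133/697 ≈ 36574.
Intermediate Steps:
k = 120 (k = -30*(-4) = 120)
H(M, U) = -2 + √(120 + M) (H(M, U) = √(M + 120) - 2 = √(120 + M) - 2 = -2 + √(120 + M))
u(n) = -7713*n²/2788 (u(n) = (-77*1/68 + 67*(-1/41))*n² = (-77/68 - 67/41)*n² = -7713*n²/2788)
36825 + u(H(13, 15)) = 36825 - 7713*(-2 + √(120 + 13))²/2788 = 36825 - 7713*(-2 + √133)²/2788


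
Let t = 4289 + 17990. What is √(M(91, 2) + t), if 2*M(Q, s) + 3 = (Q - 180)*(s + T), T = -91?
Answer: √26238 ≈ 161.98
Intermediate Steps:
t = 22279
M(Q, s) = -3/2 + (-180 + Q)*(-91 + s)/2 (M(Q, s) = -3/2 + ((Q - 180)*(s - 91))/2 = -3/2 + ((-180 + Q)*(-91 + s))/2 = -3/2 + (-180 + Q)*(-91 + s)/2)
√(M(91, 2) + t) = √((16377/2 - 90*2 - 91/2*91 + (½)*91*2) + 22279) = √((16377/2 - 180 - 8281/2 + 91) + 22279) = √(3959 + 22279) = √26238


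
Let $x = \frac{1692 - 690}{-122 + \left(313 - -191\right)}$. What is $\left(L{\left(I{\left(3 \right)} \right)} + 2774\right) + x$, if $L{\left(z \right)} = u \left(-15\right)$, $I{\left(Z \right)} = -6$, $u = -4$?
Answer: $\frac{541795}{191} \approx 2836.6$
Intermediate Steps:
$x = \frac{501}{191}$ ($x = \frac{1002}{-122 + \left(313 + 191\right)} = \frac{1002}{-122 + 504} = \frac{1002}{382} = 1002 \cdot \frac{1}{382} = \frac{501}{191} \approx 2.623$)
$L{\left(z \right)} = 60$ ($L{\left(z \right)} = \left(-4\right) \left(-15\right) = 60$)
$\left(L{\left(I{\left(3 \right)} \right)} + 2774\right) + x = \left(60 + 2774\right) + \frac{501}{191} = 2834 + \frac{501}{191} = \frac{541795}{191}$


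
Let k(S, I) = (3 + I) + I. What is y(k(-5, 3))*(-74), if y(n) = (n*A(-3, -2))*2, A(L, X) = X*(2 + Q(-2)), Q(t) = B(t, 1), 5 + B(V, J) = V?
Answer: -13320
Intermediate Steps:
B(V, J) = -5 + V
Q(t) = -5 + t
A(L, X) = -5*X (A(L, X) = X*(2 + (-5 - 2)) = X*(2 - 7) = X*(-5) = -5*X)
k(S, I) = 3 + 2*I
y(n) = 20*n (y(n) = (n*(-5*(-2)))*2 = (n*10)*2 = (10*n)*2 = 20*n)
y(k(-5, 3))*(-74) = (20*(3 + 2*3))*(-74) = (20*(3 + 6))*(-74) = (20*9)*(-74) = 180*(-74) = -13320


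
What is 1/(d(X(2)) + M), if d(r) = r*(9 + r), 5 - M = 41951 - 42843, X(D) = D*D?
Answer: 1/949 ≈ 0.0010537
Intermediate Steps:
X(D) = D**2
M = 897 (M = 5 - (41951 - 42843) = 5 - 1*(-892) = 5 + 892 = 897)
1/(d(X(2)) + M) = 1/(2**2*(9 + 2**2) + 897) = 1/(4*(9 + 4) + 897) = 1/(4*13 + 897) = 1/(52 + 897) = 1/949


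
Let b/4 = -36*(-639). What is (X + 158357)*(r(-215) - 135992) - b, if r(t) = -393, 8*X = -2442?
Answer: -86223919759/4 ≈ -2.1556e+10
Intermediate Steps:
X = -1221/4 (X = (⅛)*(-2442) = -1221/4 ≈ -305.25)
b = 92016 (b = 4*(-36*(-639)) = 4*(-3*(-7668)) = 4*23004 = 92016)
(X + 158357)*(r(-215) - 135992) - b = (-1221/4 + 158357)*(-393 - 135992) - 1*92016 = (632207/4)*(-136385) - 92016 = -86223551695/4 - 92016 = -86223919759/4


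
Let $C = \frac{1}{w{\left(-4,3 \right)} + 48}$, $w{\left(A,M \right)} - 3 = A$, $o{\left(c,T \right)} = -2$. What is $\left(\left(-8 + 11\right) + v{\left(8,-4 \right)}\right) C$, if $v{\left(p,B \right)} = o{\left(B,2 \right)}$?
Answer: $\frac{1}{47} \approx 0.021277$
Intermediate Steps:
$w{\left(A,M \right)} = 3 + A$
$v{\left(p,B \right)} = -2$
$C = \frac{1}{47}$ ($C = \frac{1}{\left(3 - 4\right) + 48} = \frac{1}{-1 + 48} = \frac{1}{47} \approx 0.021277$)
$\left(\left(-8 + 11\right) + v{\left(8,-4 \right)}\right) C = \left(\left(-8 + 11\right) - 2\right) \frac{1}{47} = \left(3 - 2\right) \frac{1}{47} = 1 \cdot \frac{1}{47} = \frac{1}{47}$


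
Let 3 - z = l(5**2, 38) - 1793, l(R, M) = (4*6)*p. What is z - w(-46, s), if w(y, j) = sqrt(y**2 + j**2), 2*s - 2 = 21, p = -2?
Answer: 1844 - 23*sqrt(17)/2 ≈ 1796.6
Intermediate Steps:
s = 23/2 (s = 1 + (1/2)*21 = 1 + 21/2 = 23/2 ≈ 11.500)
l(R, M) = -48 (l(R, M) = (4*6)*(-2) = 24*(-2) = -48)
w(y, j) = sqrt(j**2 + y**2)
z = 1844 (z = 3 - (-48 - 1793) = 3 - 1*(-1841) = 3 + 1841 = 1844)
z - w(-46, s) = 1844 - sqrt((23/2)**2 + (-46)**2) = 1844 - sqrt(529/4 + 2116) = 1844 - sqrt(8993/4) = 1844 - 23*sqrt(17)/2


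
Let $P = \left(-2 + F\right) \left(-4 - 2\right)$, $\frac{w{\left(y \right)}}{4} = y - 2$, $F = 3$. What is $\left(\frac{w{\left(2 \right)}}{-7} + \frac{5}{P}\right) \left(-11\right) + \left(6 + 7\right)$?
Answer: $\frac{133}{6} \approx 22.167$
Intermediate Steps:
$w{\left(y \right)} = -8 + 4 y$ ($w{\left(y \right)} = 4 \left(y - 2\right) = 4 \left(-2 + y\right) = -8 + 4 y$)
$P = -6$ ($P = \left(-2 + 3\right) \left(-4 - 2\right) = 1 \left(-6\right) = -6$)
$\left(\frac{w{\left(2 \right)}}{-7} + \frac{5}{P}\right) \left(-11\right) + \left(6 + 7\right) = \left(\frac{-8 + 4 \cdot 2}{-7} + \frac{5}{-6}\right) \left(-11\right) + \left(6 + 7\right) = \left(\left(-8 + 8\right) \left(- \frac{1}{7}\right) + 5 \left(- \frac{1}{6}\right)\right) \left(-11\right) + 13 = \left(0 \left(- \frac{1}{7}\right) - \frac{5}{6}\right) \left(-11\right) + 13 = \left(0 - \frac{5}{6}\right) \left(-11\right) + 13 = \left(- \frac{5}{6}\right) \left(-11\right) + 13 = \frac{55}{6} + 13 = \frac{133}{6}$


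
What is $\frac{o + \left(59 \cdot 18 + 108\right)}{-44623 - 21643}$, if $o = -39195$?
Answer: $\frac{38025}{66266} \approx 0.57382$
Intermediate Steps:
$\frac{o + \left(59 \cdot 18 + 108\right)}{-44623 - 21643} = \frac{-39195 + \left(59 \cdot 18 + 108\right)}{-44623 - 21643} = \frac{-39195 + \left(1062 + 108\right)}{-66266} = \left(-39195 + 1170\right) \left(- \frac{1}{66266}\right) = \left(-38025\right) \left(- \frac{1}{66266}\right) = \frac{38025}{66266}$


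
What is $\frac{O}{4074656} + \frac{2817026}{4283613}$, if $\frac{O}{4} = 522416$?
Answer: $\frac{638428867784}{545445294129} \approx 1.1705$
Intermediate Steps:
$O = 2089664$ ($O = 4 \cdot 522416 = 2089664$)
$\frac{O}{4074656} + \frac{2817026}{4283613} = \frac{2089664}{4074656} + \frac{2817026}{4283613} = 2089664 \cdot \frac{1}{4074656} + 2817026 \cdot \frac{1}{4283613} = \frac{65302}{127333} + \frac{2817026}{4283613} = \frac{638428867784}{545445294129}$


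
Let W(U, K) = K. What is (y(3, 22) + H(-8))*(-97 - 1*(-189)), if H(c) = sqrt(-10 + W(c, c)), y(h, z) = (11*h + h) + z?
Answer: 5336 + 276*I*sqrt(2) ≈ 5336.0 + 390.32*I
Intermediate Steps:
y(h, z) = z + 12*h (y(h, z) = 12*h + z = z + 12*h)
H(c) = sqrt(-10 + c)
(y(3, 22) + H(-8))*(-97 - 1*(-189)) = ((22 + 12*3) + sqrt(-10 - 8))*(-97 - 1*(-189)) = ((22 + 36) + sqrt(-18))*(-97 + 189) = (58 + 3*I*sqrt(2))*92 = 5336 + 276*I*sqrt(2)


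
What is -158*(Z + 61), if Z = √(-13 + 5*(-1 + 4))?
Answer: -9638 - 158*√2 ≈ -9861.4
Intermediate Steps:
Z = √2 (Z = √(-13 + 5*3) = √(-13 + 15) = √2 ≈ 1.4142)
-158*(Z + 61) = -158*(√2 + 61) = -158*(61 + √2) = -9638 - 158*√2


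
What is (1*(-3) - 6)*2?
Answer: -18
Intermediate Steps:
(1*(-3) - 6)*2 = (-3 - 6)*2 = -9*2 = -18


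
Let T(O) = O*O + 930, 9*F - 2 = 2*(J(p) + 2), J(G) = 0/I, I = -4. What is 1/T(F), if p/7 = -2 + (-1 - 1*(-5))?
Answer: 9/8374 ≈ 0.0010748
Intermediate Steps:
p = 14 (p = 7*(-2 + (-1 - 1*(-5))) = 7*(-2 + (-1 + 5)) = 7*(-2 + 4) = 7*2 = 14)
J(G) = 0 (J(G) = 0/(-4) = 0*(-¼) = 0)
F = ⅔ (F = 2/9 + (2*(0 + 2))/9 = 2/9 + (2*2)/9 = 2/9 + (⅑)*4 = 2/9 + 4/9 = ⅔ ≈ 0.66667)
T(O) = 930 + O² (T(O) = O² + 930 = 930 + O²)
1/T(F) = 1/(930 + (⅔)²) = 1/(930 + 4/9) = 1/(8374/9) = 9/8374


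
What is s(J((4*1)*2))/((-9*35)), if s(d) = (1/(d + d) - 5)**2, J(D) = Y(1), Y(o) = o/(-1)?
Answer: -121/1260 ≈ -0.096032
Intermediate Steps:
Y(o) = -o (Y(o) = o*(-1) = -o)
J(D) = -1 (J(D) = -1*1 = -1)
s(d) = (-5 + 1/(2*d))**2 (s(d) = (1/(2*d) - 5)**2 = (-5 + 1/(2*d))**2)
s(J((4*1)*2))/((-9*35)) = ((1/4)*(-1 + 10*(-1))**2/(-1)**2)/((-9*35)) = ((1/4)*1*(-1 - 10)**2)/(-315) = ((1/4)*1*(-11)**2)*(-1/315) = ((1/4)*1*121)*(-1/315) = (121/4)*(-1/315) = -121/1260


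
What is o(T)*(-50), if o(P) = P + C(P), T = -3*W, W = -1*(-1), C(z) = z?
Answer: 300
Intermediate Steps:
W = 1
T = -3 (T = -3*1 = -3)
o(P) = 2*P (o(P) = P + P = 2*P)
o(T)*(-50) = (2*(-3))*(-50) = -6*(-50) = 300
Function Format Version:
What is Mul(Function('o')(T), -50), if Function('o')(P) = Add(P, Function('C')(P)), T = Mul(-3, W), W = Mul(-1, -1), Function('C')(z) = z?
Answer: 300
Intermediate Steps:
W = 1
T = -3 (T = Mul(-3, 1) = -3)
Function('o')(P) = Mul(2, P) (Function('o')(P) = Add(P, P) = Mul(2, P))
Mul(Function('o')(T), -50) = Mul(Mul(2, -3), -50) = Mul(-6, -50) = 300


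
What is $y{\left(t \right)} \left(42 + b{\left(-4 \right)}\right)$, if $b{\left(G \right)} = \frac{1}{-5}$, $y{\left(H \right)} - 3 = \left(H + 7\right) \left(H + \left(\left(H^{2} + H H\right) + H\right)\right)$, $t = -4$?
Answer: $3135$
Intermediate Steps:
$y{\left(H \right)} = 3 + \left(7 + H\right) \left(2 H + 2 H^{2}\right)$ ($y{\left(H \right)} = 3 + \left(H + 7\right) \left(H + \left(\left(H^{2} + H H\right) + H\right)\right) = 3 + \left(7 + H\right) \left(H + \left(\left(H^{2} + H^{2}\right) + H\right)\right) = 3 + \left(7 + H\right) \left(H + \left(2 H^{2} + H\right)\right) = 3 + \left(7 + H\right) \left(H + \left(H + 2 H^{2}\right)\right) = 3 + \left(7 + H\right) \left(2 H + 2 H^{2}\right)$)
$b{\left(G \right)} = - \frac{1}{5}$
$y{\left(t \right)} \left(42 + b{\left(-4 \right)}\right) = \left(3 + 2 \left(-4\right)^{3} + 14 \left(-4\right) + 16 \left(-4\right)^{2}\right) \left(42 - \frac{1}{5}\right) = \left(3 + 2 \left(-64\right) - 56 + 16 \cdot 16\right) \frac{209}{5} = \left(3 - 128 - 56 + 256\right) \frac{209}{5} = 75 \cdot \frac{209}{5} = 3135$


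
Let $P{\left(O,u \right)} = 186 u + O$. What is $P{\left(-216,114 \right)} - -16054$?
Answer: $37042$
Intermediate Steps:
$P{\left(O,u \right)} = O + 186 u$
$P{\left(-216,114 \right)} - -16054 = \left(-216 + 186 \cdot 114\right) - -16054 = \left(-216 + 21204\right) + 16054 = 20988 + 16054 = 37042$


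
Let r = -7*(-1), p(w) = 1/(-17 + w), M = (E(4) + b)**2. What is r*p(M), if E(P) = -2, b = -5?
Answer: 7/32 ≈ 0.21875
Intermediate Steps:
M = 49 (M = (-2 - 5)**2 = (-7)**2 = 49)
r = 7
r*p(M) = 7/(-17 + 49) = 7/32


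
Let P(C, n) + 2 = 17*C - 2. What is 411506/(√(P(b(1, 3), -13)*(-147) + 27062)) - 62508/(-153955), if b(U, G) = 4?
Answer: 62508/153955 + 205753*√17654/8827 ≈ 3097.5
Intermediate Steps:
P(C, n) = -4 + 17*C (P(C, n) = -2 + (17*C - 2) = -2 + (-2 + 17*C) = -4 + 17*C)
411506/(√(P(b(1, 3), -13)*(-147) + 27062)) - 62508/(-153955) = 411506/(√((-4 + 17*4)*(-147) + 27062)) - 62508/(-153955) = 411506/(√((-4 + 68)*(-147) + 27062)) - 62508*(-1/153955) = 411506/(√(64*(-147) + 27062)) + 62508/153955 = 411506/(√(-9408 + 27062)) + 62508/153955 = 411506/(√17654) + 62508/153955 = 411506*(√17654/17654) + 62508/153955 = 205753*√17654/8827 + 62508/153955 = 62508/153955 + 205753*√17654/8827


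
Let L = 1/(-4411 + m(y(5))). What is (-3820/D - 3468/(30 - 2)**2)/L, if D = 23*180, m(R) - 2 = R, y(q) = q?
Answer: 79604135/3381 ≈ 23545.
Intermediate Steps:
m(R) = 2 + R
D = 4140
L = -1/4404 (L = 1/(-4411 + (2 + 5)) = 1/(-4411 + 7) = 1/(-4404) = -1/4404 ≈ -0.00022707)
(-3820/D - 3468/(30 - 2)**2)/L = (-3820/4140 - 3468/(30 - 2)**2)/(-1/4404) = (-3820*1/4140 - 3468/(28**2))*(-4404) = (-191/207 - 3468/784)*(-4404) = (-191/207 - 3468*1/784)*(-4404) = (-191/207 - 867/196)*(-4404) = -216905/40572*(-4404) = 79604135/3381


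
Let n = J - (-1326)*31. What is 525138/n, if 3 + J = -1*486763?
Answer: -262569/222830 ≈ -1.1783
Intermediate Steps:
J = -486766 (J = -3 - 1*486763 = -3 - 486763 = -486766)
n = -445660 (n = -486766 - (-1326)*31 = -486766 - 1*(-41106) = -486766 + 41106 = -445660)
525138/n = 525138/(-445660) = 525138*(-1/445660) = -262569/222830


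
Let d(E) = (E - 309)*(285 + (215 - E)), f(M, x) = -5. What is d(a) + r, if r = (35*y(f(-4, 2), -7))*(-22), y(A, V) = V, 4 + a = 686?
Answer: -62496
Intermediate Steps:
a = 682 (a = -4 + 686 = 682)
d(E) = (-309 + E)*(500 - E)
r = 5390 (r = (35*(-7))*(-22) = -245*(-22) = 5390)
d(a) + r = (-154500 - 1*682**2 + 809*682) + 5390 = (-154500 - 1*465124 + 551738) + 5390 = (-154500 - 465124 + 551738) + 5390 = -67886 + 5390 = -62496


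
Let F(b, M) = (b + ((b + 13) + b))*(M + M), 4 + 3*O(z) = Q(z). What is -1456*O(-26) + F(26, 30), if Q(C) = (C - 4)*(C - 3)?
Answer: -1244516/3 ≈ -4.1484e+5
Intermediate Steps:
Q(C) = (-4 + C)*(-3 + C)
O(z) = 8/3 - 7*z/3 + z**2/3 (O(z) = -4/3 + (12 + z**2 - 7*z)/3 = -4/3 + (4 - 7*z/3 + z**2/3) = 8/3 - 7*z/3 + z**2/3)
F(b, M) = 2*M*(13 + 3*b) (F(b, M) = (b + ((13 + b) + b))*(2*M) = (b + (13 + 2*b))*(2*M) = (13 + 3*b)*(2*M) = 2*M*(13 + 3*b))
-1456*O(-26) + F(26, 30) = -1456*(8/3 - 7/3*(-26) + (1/3)*(-26)**2) + 2*30*(13 + 3*26) = -1456*(8/3 + 182/3 + (1/3)*676) + 2*30*(13 + 78) = -1456*(8/3 + 182/3 + 676/3) + 2*30*91 = -1456*866/3 + 5460 = -1260896/3 + 5460 = -1244516/3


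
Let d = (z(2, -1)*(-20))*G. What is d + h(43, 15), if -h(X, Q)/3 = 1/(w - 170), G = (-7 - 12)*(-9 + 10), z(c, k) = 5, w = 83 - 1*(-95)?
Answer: 15197/8 ≈ 1899.6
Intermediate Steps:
w = 178 (w = 83 + 95 = 178)
G = -19 (G = -19*1 = -19)
h(X, Q) = -3/8 (h(X, Q) = -3/(178 - 170) = -3/8)
d = 1900 (d = (5*(-20))*(-19) = -100*(-19) = 1900)
d + h(43, 15) = 1900 - 3/8 = 15197/8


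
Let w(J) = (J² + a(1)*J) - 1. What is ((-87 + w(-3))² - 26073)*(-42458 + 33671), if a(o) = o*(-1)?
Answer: 178349739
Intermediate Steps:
a(o) = -o
w(J) = -1 + J² - J (w(J) = (J² + (-1*1)*J) - 1 = (J² - J) - 1 = -1 + J² - J)
((-87 + w(-3))² - 26073)*(-42458 + 33671) = ((-87 + (-1 + (-3)² - 1*(-3)))² - 26073)*(-42458 + 33671) = ((-87 + (-1 + 9 + 3))² - 26073)*(-8787) = ((-87 + 11)² - 26073)*(-8787) = ((-76)² - 26073)*(-8787) = (5776 - 26073)*(-8787) = -20297*(-8787) = 178349739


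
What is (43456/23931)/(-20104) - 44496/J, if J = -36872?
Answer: 47780839114/39596974461 ≈ 1.2067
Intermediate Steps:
(43456/23931)/(-20104) - 44496/J = (43456/23931)/(-20104) - 44496/(-36872) = (43456*(1/23931))*(-1/20104) - 44496*(-1/36872) = (43456/23931)*(-1/20104) + 5562/4609 = -776/8591229 + 5562/4609 = 47780839114/39596974461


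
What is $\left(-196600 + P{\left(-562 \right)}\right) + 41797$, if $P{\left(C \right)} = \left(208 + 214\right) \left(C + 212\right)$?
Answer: $-302503$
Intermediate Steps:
$P{\left(C \right)} = 89464 + 422 C$ ($P{\left(C \right)} = 422 \left(212 + C\right) = 89464 + 422 C$)
$\left(-196600 + P{\left(-562 \right)}\right) + 41797 = \left(-196600 + \left(89464 + 422 \left(-562\right)\right)\right) + 41797 = \left(-196600 + \left(89464 - 237164\right)\right) + 41797 = \left(-196600 - 147700\right) + 41797 = -344300 + 41797 = -302503$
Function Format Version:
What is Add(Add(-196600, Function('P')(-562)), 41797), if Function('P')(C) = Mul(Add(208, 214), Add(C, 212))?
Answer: -302503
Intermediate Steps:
Function('P')(C) = Add(89464, Mul(422, C)) (Function('P')(C) = Mul(422, Add(212, C)) = Add(89464, Mul(422, C)))
Add(Add(-196600, Function('P')(-562)), 41797) = Add(Add(-196600, Add(89464, Mul(422, -562))), 41797) = Add(Add(-196600, Add(89464, -237164)), 41797) = Add(Add(-196600, -147700), 41797) = Add(-344300, 41797) = -302503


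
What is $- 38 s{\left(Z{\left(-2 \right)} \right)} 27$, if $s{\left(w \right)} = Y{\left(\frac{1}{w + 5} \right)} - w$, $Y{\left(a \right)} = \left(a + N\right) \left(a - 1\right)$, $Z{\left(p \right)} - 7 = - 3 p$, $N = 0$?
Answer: $\frac{80351}{6} \approx 13392.0$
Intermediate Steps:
$Z{\left(p \right)} = 7 - 3 p$
$Y{\left(a \right)} = a \left(-1 + a\right)$ ($Y{\left(a \right)} = \left(a + 0\right) \left(a - 1\right) = a \left(-1 + a\right)$)
$s{\left(w \right)} = - w + \frac{-1 + \frac{1}{5 + w}}{5 + w}$ ($s{\left(w \right)} = \frac{-1 + \frac{1}{w + 5}}{w + 5} - w = \frac{-1 + \frac{1}{5 + w}}{5 + w} - w = - w + \frac{-1 + \frac{1}{5 + w}}{5 + w}$)
$- 38 s{\left(Z{\left(-2 \right)} \right)} 27 = - 38 \frac{5 + \left(7 - -6\right) - \left(5 + \left(7 - -6\right)\right)^{2} - \left(7 - -6\right) \left(5 + \left(7 - -6\right)\right)^{3}}{\left(5 + \left(7 - -6\right)\right)^{3}} \cdot 27 = - 38 \frac{5 + \left(7 + 6\right) - \left(5 + \left(7 + 6\right)\right)^{2} - \left(7 + 6\right) \left(5 + \left(7 + 6\right)\right)^{3}}{\left(5 + \left(7 + 6\right)\right)^{3}} \cdot 27 = - 38 \frac{5 + 13 - \left(5 + 13\right)^{2} - 13 \left(5 + 13\right)^{3}}{\left(5 + 13\right)^{3}} \cdot 27 = - 38 \frac{5 + 13 - 18^{2} - 13 \cdot 18^{3}}{5832} \cdot 27 = - 38 \frac{5 + 13 - 324 - 13 \cdot 5832}{5832} \cdot 27 = - 38 \frac{5 + 13 - 324 - 75816}{5832} \cdot 27 = - 38 \cdot \frac{1}{5832} \left(-76122\right) 27 = \left(-38\right) \left(- \frac{4229}{324}\right) 27 = \frac{80351}{162} \cdot 27 = \frac{80351}{6}$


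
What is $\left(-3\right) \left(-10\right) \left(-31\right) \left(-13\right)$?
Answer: $12090$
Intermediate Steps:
$\left(-3\right) \left(-10\right) \left(-31\right) \left(-13\right) = 30 \left(-31\right) \left(-13\right) = \left(-930\right) \left(-13\right) = 12090$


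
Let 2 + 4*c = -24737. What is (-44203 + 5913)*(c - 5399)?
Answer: 887083575/2 ≈ 4.4354e+8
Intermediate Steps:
c = -24739/4 (c = -½ + (¼)*(-24737) = -½ - 24737/4 = -24739/4 ≈ -6184.8)
(-44203 + 5913)*(c - 5399) = (-44203 + 5913)*(-24739/4 - 5399) = -38290*(-46335/4) = 887083575/2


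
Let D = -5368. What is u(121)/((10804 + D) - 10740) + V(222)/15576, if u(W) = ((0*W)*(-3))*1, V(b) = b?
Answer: 37/2596 ≈ 0.014253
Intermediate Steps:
u(W) = 0 (u(W) = (0*(-3))*1 = 0*1 = 0)
u(121)/((10804 + D) - 10740) + V(222)/15576 = 0/((10804 - 5368) - 10740) + 222/15576 = 0/(5436 - 10740) + 222*(1/15576) = 0/(-5304) + 37/2596 = 0*(-1/5304) + 37/2596 = 0 + 37/2596 = 37/2596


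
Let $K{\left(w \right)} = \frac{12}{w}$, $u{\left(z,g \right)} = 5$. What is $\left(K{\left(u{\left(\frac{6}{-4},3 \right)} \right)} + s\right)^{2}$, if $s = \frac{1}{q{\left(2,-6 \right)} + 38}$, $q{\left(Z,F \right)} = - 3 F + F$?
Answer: $\frac{14641}{2500} \approx 5.8564$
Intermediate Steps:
$q{\left(Z,F \right)} = - 2 F$
$s = \frac{1}{50}$ ($s = \frac{1}{\left(-2\right) \left(-6\right) + 38} = \frac{1}{12 + 38} = \frac{1}{50} \approx 0.02$)
$\left(K{\left(u{\left(\frac{6}{-4},3 \right)} \right)} + s\right)^{2} = \left(\frac{12}{5} + \frac{1}{50}\right)^{2} = \left(\frac{121}{50}\right)^{2} = \frac{14641}{2500}$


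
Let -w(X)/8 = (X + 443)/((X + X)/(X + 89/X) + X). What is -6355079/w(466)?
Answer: 323061972539039/789902820 ≈ 4.0899e+5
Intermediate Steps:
w(X) = -8*(443 + X)/(X + 2*X/(X + 89/X)) (w(X) = -8*(X + 443)/((X + X)/(X + 89/X) + X) = -8*(443 + X)/((2*X)/(X + 89/X) + X) = -8*(443 + X)/(2*X/(X + 89/X) + X) = -8*(443 + X)/(X + 2*X/(X + 89/X)))
-6355079/w(466) = -6355079*233*(89 + 466² + 2*466)/(4*(-39427 - 1*466³ - 443*466² - 89*466)) = -6355079*233*(89 + 217156 + 932)/(4*(-39427 - 1*101194696 - 443*217156 - 41474)) = -6355079*50835241/(4*(-39427 - 101194696 - 96200108 - 41474)) = -6355079/(8*(1/466)*(1/218177)*(-197475705)) = -6355079/(-789902820/50835241) = -6355079*(-50835241/789902820) = 323061972539039/789902820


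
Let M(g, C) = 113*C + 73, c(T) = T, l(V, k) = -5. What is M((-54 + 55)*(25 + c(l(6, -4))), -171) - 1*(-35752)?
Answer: 16502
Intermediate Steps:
M(g, C) = 73 + 113*C
M((-54 + 55)*(25 + c(l(6, -4))), -171) - 1*(-35752) = (73 + 113*(-171)) - 1*(-35752) = (73 - 19323) + 35752 = -19250 + 35752 = 16502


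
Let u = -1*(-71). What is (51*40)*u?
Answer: 144840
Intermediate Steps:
u = 71
(51*40)*u = (51*40)*71 = 2040*71 = 144840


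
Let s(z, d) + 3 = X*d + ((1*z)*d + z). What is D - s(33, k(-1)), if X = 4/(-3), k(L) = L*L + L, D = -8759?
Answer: -8789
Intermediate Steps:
k(L) = L + L² (k(L) = L² + L = L + L²)
X = -4/3 (X = 4*(-⅓) = -4/3 ≈ -1.3333)
s(z, d) = -3 + z - 4*d/3 + d*z (s(z, d) = -3 + (-4*d/3 + ((1*z)*d + z)) = -3 + (-4*d/3 + (z*d + z)) = -3 + (-4*d/3 + (d*z + z)) = -3 + (-4*d/3 + (z + d*z)) = -3 + (z - 4*d/3 + d*z) = -3 + z - 4*d/3 + d*z)
D - s(33, k(-1)) = -8759 - (-3 + 33 - (-4)*(1 - 1)/3 - (1 - 1)*33) = -8759 - (-3 + 33 - (-4)*0/3 - 1*0*33) = -8759 - (-3 + 33 - 4/3*0 + 0*33) = -8759 - (-3 + 33 + 0 + 0) = -8759 - 1*30 = -8759 - 30 = -8789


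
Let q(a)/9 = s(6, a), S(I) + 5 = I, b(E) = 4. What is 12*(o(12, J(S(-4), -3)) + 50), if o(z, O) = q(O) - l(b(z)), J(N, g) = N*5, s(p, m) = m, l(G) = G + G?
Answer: -4356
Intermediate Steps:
l(G) = 2*G
S(I) = -5 + I
J(N, g) = 5*N
q(a) = 9*a
o(z, O) = -8 + 9*O (o(z, O) = 9*O - 2*4 = 9*O - 1*8 = 9*O - 8 = -8 + 9*O)
12*(o(12, J(S(-4), -3)) + 50) = 12*((-8 + 9*(5*(-5 - 4))) + 50) = 12*((-8 + 9*(5*(-9))) + 50) = 12*((-8 + 9*(-45)) + 50) = 12*((-8 - 405) + 50) = 12*(-413 + 50) = 12*(-363) = -4356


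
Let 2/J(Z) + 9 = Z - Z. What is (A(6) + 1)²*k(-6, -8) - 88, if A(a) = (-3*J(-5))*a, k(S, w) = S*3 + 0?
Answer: -538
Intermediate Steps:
k(S, w) = 3*S (k(S, w) = 3*S + 0 = 3*S)
J(Z) = -2/9 (J(Z) = 2/(-9 + (Z - Z)) = 2/(-9 + 0) = 2/(-9) = 2*(-⅑) = -2/9)
A(a) = 2*a/3 (A(a) = (-3*(-2/9))*a = 2*a/3)
(A(6) + 1)²*k(-6, -8) - 88 = ((⅔)*6 + 1)²*(3*(-6)) - 88 = (4 + 1)²*(-18) - 88 = 5²*(-18) - 88 = 25*(-18) - 88 = -450 - 88 = -538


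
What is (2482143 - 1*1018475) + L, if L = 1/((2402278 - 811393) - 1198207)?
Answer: 574750222905/392678 ≈ 1.4637e+6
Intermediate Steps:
L = 1/392678 (L = 1/(1590885 - 1198207) = 1/392678 ≈ 2.5466e-6)
(2482143 - 1*1018475) + L = (2482143 - 1*1018475) + 1/392678 = (2482143 - 1018475) + 1/392678 = 1463668 + 1/392678 = 574750222905/392678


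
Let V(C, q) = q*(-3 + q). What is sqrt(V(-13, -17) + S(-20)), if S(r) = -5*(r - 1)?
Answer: sqrt(445) ≈ 21.095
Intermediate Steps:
S(r) = 5 - 5*r (S(r) = -5*(-1 + r) = 5 - 5*r)
sqrt(V(-13, -17) + S(-20)) = sqrt(-17*(-3 - 17) + (5 - 5*(-20))) = sqrt(-17*(-20) + (5 + 100)) = sqrt(340 + 105) = sqrt(445)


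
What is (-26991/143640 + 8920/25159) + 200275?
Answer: 80418017762359/401537640 ≈ 2.0028e+5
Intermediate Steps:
(-26991/143640 + 8920/25159) + 200275 = (-26991*1/143640 + 8920*(1/25159)) + 200275 = (-2999/15960 + 8920/25159) + 200275 = 66911359/401537640 + 200275 = 80418017762359/401537640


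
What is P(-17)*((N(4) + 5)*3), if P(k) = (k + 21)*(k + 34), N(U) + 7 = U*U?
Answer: 2856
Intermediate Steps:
N(U) = -7 + U² (N(U) = -7 + U*U = -7 + U²)
P(k) = (21 + k)*(34 + k)
P(-17)*((N(4) + 5)*3) = (714 + (-17)² + 55*(-17))*(((-7 + 4²) + 5)*3) = (714 + 289 - 935)*(((-7 + 16) + 5)*3) = 68*((9 + 5)*3) = 68*(14*3) = 68*42 = 2856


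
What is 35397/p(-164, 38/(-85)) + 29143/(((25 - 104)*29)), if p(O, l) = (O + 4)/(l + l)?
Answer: 1441709813/7789400 ≈ 185.09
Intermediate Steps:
p(O, l) = (4 + O)/(2*l) (p(O, l) = (4 + O)/((2*l)) = (4 + O)*(1/(2*l)) = (4 + O)/(2*l))
35397/p(-164, 38/(-85)) + 29143/(((25 - 104)*29)) = 35397/(((4 - 164)/(2*((38/(-85)))))) + 29143/(((25 - 104)*29)) = 35397/(((1/2)*(-160)/(38*(-1/85)))) + 29143/((-79*29)) = 35397/(((1/2)*(-160)/(-38/85))) + 29143/(-2291) = 35397/(((1/2)*(-85/38)*(-160))) + 29143*(-1/2291) = 35397/(3400/19) - 29143/2291 = 35397*(19/3400) - 29143/2291 = 672543/3400 - 29143/2291 = 1441709813/7789400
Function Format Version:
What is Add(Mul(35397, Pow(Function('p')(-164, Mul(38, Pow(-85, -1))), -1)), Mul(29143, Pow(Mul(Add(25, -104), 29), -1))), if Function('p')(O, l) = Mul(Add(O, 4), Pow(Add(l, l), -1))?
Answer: Rational(1441709813, 7789400) ≈ 185.09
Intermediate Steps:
Function('p')(O, l) = Mul(Rational(1, 2), Pow(l, -1), Add(4, O)) (Function('p')(O, l) = Mul(Add(4, O), Pow(Mul(2, l), -1)) = Mul(Add(4, O), Mul(Rational(1, 2), Pow(l, -1))) = Mul(Rational(1, 2), Pow(l, -1), Add(4, O)))
Add(Mul(35397, Pow(Function('p')(-164, Mul(38, Pow(-85, -1))), -1)), Mul(29143, Pow(Mul(Add(25, -104), 29), -1))) = Add(Mul(35397, Pow(Mul(Rational(1, 2), Pow(Mul(38, Pow(-85, -1)), -1), Add(4, -164)), -1)), Mul(29143, Pow(Mul(Add(25, -104), 29), -1))) = Add(Mul(35397, Pow(Mul(Rational(1, 2), Pow(Mul(38, Rational(-1, 85)), -1), -160), -1)), Mul(29143, Pow(Mul(-79, 29), -1))) = Add(Mul(35397, Pow(Mul(Rational(1, 2), Pow(Rational(-38, 85), -1), -160), -1)), Mul(29143, Pow(-2291, -1))) = Add(Mul(35397, Pow(Mul(Rational(1, 2), Rational(-85, 38), -160), -1)), Mul(29143, Rational(-1, 2291))) = Add(Mul(35397, Pow(Rational(3400, 19), -1)), Rational(-29143, 2291)) = Add(Mul(35397, Rational(19, 3400)), Rational(-29143, 2291)) = Add(Rational(672543, 3400), Rational(-29143, 2291)) = Rational(1441709813, 7789400)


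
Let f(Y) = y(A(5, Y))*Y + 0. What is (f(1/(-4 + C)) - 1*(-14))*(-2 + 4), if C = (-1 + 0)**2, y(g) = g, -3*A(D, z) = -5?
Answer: 242/9 ≈ 26.889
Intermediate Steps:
A(D, z) = 5/3 (A(D, z) = -1/3*(-5) = 5/3)
C = 1 (C = (-1)**2 = 1)
f(Y) = 5*Y/3 (f(Y) = 5*Y/3 + 0 = 5*Y/3)
(f(1/(-4 + C)) - 1*(-14))*(-2 + 4) = (5/(3*(-4 + 1)) - 1*(-14))*(-2 + 4) = ((5/3)/(-3) + 14)*2 = ((5/3)*(-1/3) + 14)*2 = (-5/9 + 14)*2 = (121/9)*2 = 242/9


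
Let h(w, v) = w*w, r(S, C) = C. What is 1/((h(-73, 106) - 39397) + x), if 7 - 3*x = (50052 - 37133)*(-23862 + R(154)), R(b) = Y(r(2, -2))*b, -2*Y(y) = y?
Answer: 1/102060485 ≈ 9.7981e-9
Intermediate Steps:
Y(y) = -y/2
h(w, v) = w²
R(b) = b (R(b) = (-½*(-2))*b = 1*b = b)
x = 102094553 (x = 7/3 - (50052 - 37133)*(-23862 + 154)/3 = 7/3 - 12919*(-23708)/3 = 7/3 - ⅓*(-306283652) = 7/3 + 306283652/3 = 102094553)
1/((h(-73, 106) - 39397) + x) = 1/(((-73)² - 39397) + 102094553) = 1/((5329 - 39397) + 102094553) = 1/(-34068 + 102094553) = 1/102060485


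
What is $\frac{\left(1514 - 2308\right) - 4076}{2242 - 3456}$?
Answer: $\frac{2435}{607} \approx 4.0115$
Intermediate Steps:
$\frac{\left(1514 - 2308\right) - 4076}{2242 - 3456} = \frac{\left(1514 - 2308\right) - 4076}{-1214} = \left(-794 - 4076\right) \left(- \frac{1}{1214}\right) = \left(-4870\right) \left(- \frac{1}{1214}\right) = \frac{2435}{607}$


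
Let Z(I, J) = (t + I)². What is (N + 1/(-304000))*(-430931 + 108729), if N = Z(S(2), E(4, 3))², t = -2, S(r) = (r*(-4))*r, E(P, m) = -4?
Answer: -270587817207521/8000 ≈ -3.3823e+10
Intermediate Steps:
S(r) = -4*r² (S(r) = (-4*r)*r = -4*r²)
Z(I, J) = (-2 + I)²
N = 104976 (N = ((-2 - 4*2²)²)² = ((-2 - 4*4)²)² = ((-2 - 16)²)² = ((-18)²)² = 324² = 104976)
(N + 1/(-304000))*(-430931 + 108729) = (104976 + 1/(-304000))*(-430931 + 108729) = (104976 - 1/304000)*(-322202) = (31912703999/304000)*(-322202) = -270587817207521/8000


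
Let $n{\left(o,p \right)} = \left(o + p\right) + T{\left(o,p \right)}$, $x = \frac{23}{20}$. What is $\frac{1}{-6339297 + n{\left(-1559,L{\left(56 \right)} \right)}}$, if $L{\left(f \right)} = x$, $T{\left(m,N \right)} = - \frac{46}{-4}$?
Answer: $- \frac{20}{126816867} \approx -1.5771 \cdot 10^{-7}$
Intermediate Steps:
$x = \frac{23}{20}$ ($x = 23 \cdot \frac{1}{20} = \frac{23}{20} \approx 1.15$)
$T{\left(m,N \right)} = \frac{23}{2}$ ($T{\left(m,N \right)} = \left(-46\right) \left(- \frac{1}{4}\right) = \frac{23}{2}$)
$L{\left(f \right)} = \frac{23}{20}$
$n{\left(o,p \right)} = \frac{23}{2} + o + p$ ($n{\left(o,p \right)} = \left(o + p\right) + \frac{23}{2} = \frac{23}{2} + o + p$)
$\frac{1}{-6339297 + n{\left(-1559,L{\left(56 \right)} \right)}} = \frac{1}{-6339297 + \left(\frac{23}{2} - 1559 + \frac{23}{20}\right)} = \frac{1}{-6339297 - \frac{30927}{20}} = \frac{1}{- \frac{126816867}{20}} = - \frac{20}{126816867}$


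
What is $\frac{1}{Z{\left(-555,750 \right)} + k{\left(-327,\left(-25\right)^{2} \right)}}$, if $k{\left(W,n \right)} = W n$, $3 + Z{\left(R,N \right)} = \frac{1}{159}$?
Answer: $- \frac{159}{32496101} \approx -4.8929 \cdot 10^{-6}$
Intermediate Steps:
$Z{\left(R,N \right)} = - \frac{476}{159}$ ($Z{\left(R,N \right)} = -3 + \frac{1}{159} = - \frac{476}{159}$)
$\frac{1}{Z{\left(-555,750 \right)} + k{\left(-327,\left(-25\right)^{2} \right)}} = \frac{1}{- \frac{476}{159} - 327 \left(-25\right)^{2}} = \frac{1}{- \frac{476}{159} - 204375} = \frac{1}{- \frac{32496101}{159}} = - \frac{159}{32496101}$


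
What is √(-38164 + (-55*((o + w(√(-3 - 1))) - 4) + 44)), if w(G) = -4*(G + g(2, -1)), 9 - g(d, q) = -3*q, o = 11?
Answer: √(-37185 + 440*I) ≈ 1.141 + 192.84*I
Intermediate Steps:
g(d, q) = 9 + 3*q (g(d, q) = 9 - (-3)*q = 9 + 3*q)
w(G) = -24 - 4*G (w(G) = -4*(G + (9 + 3*(-1))) = -4*(G + (9 - 3)) = -4*(G + 6) = -4*(6 + G) = -24 - 4*G)
√(-38164 + (-55*((o + w(√(-3 - 1))) - 4) + 44)) = √(-38164 + (-55*((11 + (-24 - 4*√(-3 - 1))) - 4) + 44)) = √(-38164 + (-55*((11 + (-24 - 8*I)) - 4) + 44)) = √(-38164 + (-55*((-13 - 8*I) - 4) + 44)) = √(-38164 + (-55*(-17 - 8*I) + 44)) = √(-38164 + ((935 + 440*I) + 44)) = √(-38164 + (979 + 440*I)) = √(-37185 + 440*I)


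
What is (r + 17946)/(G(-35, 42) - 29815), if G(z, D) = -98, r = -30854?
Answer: 12908/29913 ≈ 0.43152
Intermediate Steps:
(r + 17946)/(G(-35, 42) - 29815) = (-30854 + 17946)/(-98 - 29815) = -12908/(-29913) = -12908*(-1/29913) = 12908/29913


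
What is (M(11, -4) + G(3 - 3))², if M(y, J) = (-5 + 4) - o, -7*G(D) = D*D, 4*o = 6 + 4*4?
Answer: 169/4 ≈ 42.250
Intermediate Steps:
o = 11/2 (o = (6 + 4*4)/4 = (6 + 16)/4 = (¼)*22 = 11/2 ≈ 5.5000)
G(D) = -D²/7 (G(D) = -D*D/7 = -D²/7)
M(y, J) = -13/2 (M(y, J) = (-5 + 4) - 1*11/2 = -1 - 11/2 = -13/2)
(M(11, -4) + G(3 - 3))² = (-13/2 - (3 - 3)²/7)² = (-13/2 - ⅐*0²)² = (-13/2 - ⅐*0)² = (-13/2 + 0)² = (-13/2)² = 169/4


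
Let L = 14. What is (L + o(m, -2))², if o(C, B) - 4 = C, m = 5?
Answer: 529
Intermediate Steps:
o(C, B) = 4 + C
(L + o(m, -2))² = (14 + (4 + 5))² = (14 + 9)² = 23² = 529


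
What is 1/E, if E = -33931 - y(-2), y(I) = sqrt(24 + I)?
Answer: -33931/1151312739 + sqrt(22)/1151312739 ≈ -2.9468e-5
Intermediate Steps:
E = -33931 - sqrt(22) (E = -33931 - sqrt(24 - 2) = -33931 - sqrt(22) ≈ -33936.)
1/E = 1/(-33931 - sqrt(22))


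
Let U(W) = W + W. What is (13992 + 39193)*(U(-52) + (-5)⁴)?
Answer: 27709385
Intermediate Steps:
U(W) = 2*W
(13992 + 39193)*(U(-52) + (-5)⁴) = (13992 + 39193)*(2*(-52) + (-5)⁴) = 53185*(-104 + 625) = 53185*521 = 27709385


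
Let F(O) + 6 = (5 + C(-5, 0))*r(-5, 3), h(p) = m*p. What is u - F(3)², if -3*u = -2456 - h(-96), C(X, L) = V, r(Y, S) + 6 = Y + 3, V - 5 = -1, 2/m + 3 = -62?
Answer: -1026548/195 ≈ -5264.4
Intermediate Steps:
m = -2/65 (m = 2/(-3 - 62) = 2/(-65) = 2*(-1/65) = -2/65 ≈ -0.030769)
V = 4 (V = 5 - 1 = 4)
r(Y, S) = -3 + Y (r(Y, S) = -6 + (Y + 3) = -6 + (3 + Y) = -3 + Y)
C(X, L) = 4
h(p) = -2*p/65
F(O) = -78 (F(O) = -6 + (5 + 4)*(-3 - 5) = -6 + 9*(-8) = -6 - 72 = -78)
u = 159832/195 (u = -(-2456 - (-2)*(-96)/65)/3 = -(-2456 - 1*192/65)/3 = -(-2456 - 192/65)/3 = -⅓*(-159832/65) = 159832/195 ≈ 819.65)
u - F(3)² = 159832/195 - 1*(-78)² = 159832/195 - 1*6084 = 159832/195 - 6084 = -1026548/195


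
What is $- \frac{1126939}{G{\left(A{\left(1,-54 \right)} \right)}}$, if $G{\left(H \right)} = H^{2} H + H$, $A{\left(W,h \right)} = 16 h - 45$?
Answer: $\frac{1126939}{751090338} \approx 0.0015004$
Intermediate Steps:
$A{\left(W,h \right)} = -45 + 16 h$
$G{\left(H \right)} = H + H^{3}$ ($G{\left(H \right)} = H^{3} + H = H + H^{3}$)
$- \frac{1126939}{G{\left(A{\left(1,-54 \right)} \right)}} = - \frac{1126939}{\left(-45 + 16 \left(-54\right)\right) + \left(-45 + 16 \left(-54\right)\right)^{3}} = - \frac{1126939}{\left(-45 - 864\right) + \left(-45 - 864\right)^{3}} = - \frac{1126939}{-909 + \left(-909\right)^{3}} = - \frac{1126939}{-909 - 751089429} = - \frac{1126939}{-751090338} = \left(-1126939\right) \left(- \frac{1}{751090338}\right) = \frac{1126939}{751090338}$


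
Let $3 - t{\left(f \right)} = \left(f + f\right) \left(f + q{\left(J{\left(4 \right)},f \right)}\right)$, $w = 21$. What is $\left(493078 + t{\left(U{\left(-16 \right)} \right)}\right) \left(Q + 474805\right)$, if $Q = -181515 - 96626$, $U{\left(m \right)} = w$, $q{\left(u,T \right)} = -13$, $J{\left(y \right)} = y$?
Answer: $96905202680$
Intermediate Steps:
$U{\left(m \right)} = 21$
$Q = -278141$ ($Q = -181515 - 96626 = -278141$)
$t{\left(f \right)} = 3 - 2 f \left(-13 + f\right)$ ($t{\left(f \right)} = 3 - \left(f + f\right) \left(f - 13\right) = 3 - 2 f \left(-13 + f\right)$)
$\left(493078 + t{\left(U{\left(-16 \right)} \right)}\right) \left(Q + 474805\right) = \left(493078 + \left(3 - 2 \cdot 21^{2} + 26 \cdot 21\right)\right) \left(-278141 + 474805\right) = \left(493078 + \left(3 - 882 + 546\right)\right) 196664 = \left(493078 - 333\right) 196664 = 492745 \cdot 196664 = 96905202680$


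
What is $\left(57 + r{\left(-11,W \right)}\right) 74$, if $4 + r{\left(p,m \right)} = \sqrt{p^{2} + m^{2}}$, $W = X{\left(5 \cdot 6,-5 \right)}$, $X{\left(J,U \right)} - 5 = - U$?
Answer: $3922 + 74 \sqrt{221} \approx 5022.1$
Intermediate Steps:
$X{\left(J,U \right)} = 5 - U$
$W = 10$ ($W = 5 - -5 = 5 + 5 = 10$)
$r{\left(p,m \right)} = -4 + \sqrt{m^{2} + p^{2}}$ ($r{\left(p,m \right)} = -4 + \sqrt{p^{2} + m^{2}} = -4 + \sqrt{m^{2} + p^{2}}$)
$\left(57 + r{\left(-11,W \right)}\right) 74 = \left(57 - \left(4 - \sqrt{10^{2} + \left(-11\right)^{2}}\right)\right) 74 = \left(57 - \left(4 - \sqrt{100 + 121}\right)\right) 74 = \left(57 - \left(4 - \sqrt{221}\right)\right) 74 = \left(53 + \sqrt{221}\right) 74 = 3922 + 74 \sqrt{221}$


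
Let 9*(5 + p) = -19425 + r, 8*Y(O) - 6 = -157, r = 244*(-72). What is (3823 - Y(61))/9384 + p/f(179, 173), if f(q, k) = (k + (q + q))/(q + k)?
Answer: -108732778723/39863232 ≈ -2727.6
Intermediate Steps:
r = -17568
f(q, k) = (k + 2*q)/(k + q)
Y(O) = -151/8 (Y(O) = ¾ + (⅛)*(-157) = ¾ - 157/8 = -151/8)
p = -12346/3 (p = -5 + (-19425 - 17568)/9 = -5 + (⅑)*(-36993) = -5 - 12331/3 = -12346/3 ≈ -4115.3)
(3823 - Y(61))/9384 + p/f(179, 173) = (3823 - 1*(-151/8))/9384 - 12346*(173 + 179)/(173 + 2*179)/3 = (3823 + 151/8)*(1/9384) - 12346*352/(173 + 358)/3 = (30735/8)*(1/9384) - 12346/(3*((1/352)*531)) = 10245/25024 - 12346/(3*531/352) = 10245/25024 - 12346/3*352/531 = 10245/25024 - 4345792/1593 = -108732778723/39863232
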